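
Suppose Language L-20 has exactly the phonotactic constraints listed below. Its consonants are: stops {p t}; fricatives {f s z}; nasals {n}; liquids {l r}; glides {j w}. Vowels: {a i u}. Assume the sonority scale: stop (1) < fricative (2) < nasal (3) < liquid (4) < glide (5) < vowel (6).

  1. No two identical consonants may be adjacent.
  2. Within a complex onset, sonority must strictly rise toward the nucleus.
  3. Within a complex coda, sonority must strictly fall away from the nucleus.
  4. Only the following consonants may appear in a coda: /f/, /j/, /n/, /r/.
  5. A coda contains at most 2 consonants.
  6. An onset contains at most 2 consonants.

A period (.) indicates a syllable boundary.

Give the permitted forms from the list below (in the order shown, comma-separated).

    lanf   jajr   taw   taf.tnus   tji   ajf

lanf, jajr, tji, ajf

lanf — σ1 onset /l/, coda /nf/ (3→2 falls) ok → permitted
jajr — σ1 onset /j/, coda /jr/ (5→4 falls) ok → permitted
taw — violates constraint 4: syllable 1 coda contains /w/, which is not a licensed coda consonant → not permitted
taf.tnus — violates constraint 4: syllable 2 coda contains /s/, which is not a licensed coda consonant → not permitted
tji — σ1 onset /tj/ (1→5 rises), coda /∅/ ok → permitted
ajf — σ1 onset /∅/, coda /jf/ (5→2 falls) ok → permitted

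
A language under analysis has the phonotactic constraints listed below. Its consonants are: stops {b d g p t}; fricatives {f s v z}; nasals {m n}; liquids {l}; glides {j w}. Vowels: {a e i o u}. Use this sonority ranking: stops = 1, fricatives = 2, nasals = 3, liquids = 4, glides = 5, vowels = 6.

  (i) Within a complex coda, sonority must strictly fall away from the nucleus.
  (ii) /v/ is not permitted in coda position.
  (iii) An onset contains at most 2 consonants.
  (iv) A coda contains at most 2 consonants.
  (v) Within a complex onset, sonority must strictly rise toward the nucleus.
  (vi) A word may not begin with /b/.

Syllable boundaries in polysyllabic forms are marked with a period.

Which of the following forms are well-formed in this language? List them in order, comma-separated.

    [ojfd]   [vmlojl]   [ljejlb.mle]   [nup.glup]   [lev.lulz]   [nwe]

[ojfd] — violates constraint (iv): syllable 1 coda /jfd/ has 3 consonants (> 2) → ill-formed
[vmlojl] — violates constraint (iii): syllable 1 onset /vml/ has 3 consonants (> 2) → ill-formed
[ljejlb.mle] — violates constraint (iv): syllable 1 coda /jlb/ has 3 consonants (> 2) → ill-formed
[nup.glup] — σ1 onset /n/, coda /p/ ok; σ2 onset /gl/ (1→4 rises), coda /p/ ok → well-formed
[lev.lulz] — violates constraint (ii): syllable 1 coda contains /v/ → ill-formed
[nwe] — σ1 onset /nw/ (3→5 rises), coda /∅/ ok → well-formed

[nup.glup], [nwe]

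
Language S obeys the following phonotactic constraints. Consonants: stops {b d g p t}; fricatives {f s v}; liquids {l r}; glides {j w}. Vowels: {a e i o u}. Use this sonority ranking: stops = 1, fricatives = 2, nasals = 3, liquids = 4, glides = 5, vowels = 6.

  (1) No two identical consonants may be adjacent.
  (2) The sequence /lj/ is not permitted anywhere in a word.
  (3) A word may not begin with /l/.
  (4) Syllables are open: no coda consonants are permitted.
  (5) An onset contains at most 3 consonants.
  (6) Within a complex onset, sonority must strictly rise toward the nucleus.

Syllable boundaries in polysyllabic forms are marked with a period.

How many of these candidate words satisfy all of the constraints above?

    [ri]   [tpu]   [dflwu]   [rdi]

1

[ri] — σ1 onset /r/, coda /∅/ ok → phonotactically legal
[tpu] — violates constraint 6: syllable 1 onset /tp/: /t/ (stop, 1) → /p/ (stop, 1) does not rise → phonotactically illegal
[dflwu] — violates constraint 5: syllable 1 onset /dflw/ has 4 consonants (> 3) → phonotactically illegal
[rdi] — violates constraint 6: syllable 1 onset /rd/: /r/ (liquid, 4) → /d/ (stop, 1) does not rise → phonotactically illegal
Phonotactically legal: [ri] → 1.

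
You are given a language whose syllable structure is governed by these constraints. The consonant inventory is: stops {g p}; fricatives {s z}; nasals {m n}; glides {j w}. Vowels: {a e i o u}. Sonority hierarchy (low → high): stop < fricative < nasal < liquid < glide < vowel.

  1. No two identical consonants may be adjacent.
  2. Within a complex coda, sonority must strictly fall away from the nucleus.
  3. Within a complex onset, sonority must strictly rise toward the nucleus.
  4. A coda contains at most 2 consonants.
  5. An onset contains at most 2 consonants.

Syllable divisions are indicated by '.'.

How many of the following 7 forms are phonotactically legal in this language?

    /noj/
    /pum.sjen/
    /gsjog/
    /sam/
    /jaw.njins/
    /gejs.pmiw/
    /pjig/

/noj/ — σ1 onset /n/, coda /j/ ok → phonotactically legal
/pum.sjen/ — σ1 onset /p/, coda /m/ ok; σ2 onset /sj/ (2→5 rises), coda /n/ ok → phonotactically legal
/gsjog/ — violates constraint 5: syllable 1 onset /gsj/ has 3 consonants (> 2) → phonotactically illegal
/sam/ — σ1 onset /s/, coda /m/ ok → phonotactically legal
/jaw.njins/ — σ1 onset /j/, coda /w/ ok; σ2 onset /nj/ (3→5 rises), coda /ns/ (3→2 falls) ok → phonotactically legal
/gejs.pmiw/ — σ1 onset /g/, coda /js/ (5→2 falls) ok; σ2 onset /pm/ (1→3 rises), coda /w/ ok → phonotactically legal
/pjig/ — σ1 onset /pj/ (1→5 rises), coda /g/ ok → phonotactically legal
Phonotactically legal: /noj/, /pum.sjen/, /sam/, /jaw.njins/, /gejs.pmiw/, /pjig/ → 6.

6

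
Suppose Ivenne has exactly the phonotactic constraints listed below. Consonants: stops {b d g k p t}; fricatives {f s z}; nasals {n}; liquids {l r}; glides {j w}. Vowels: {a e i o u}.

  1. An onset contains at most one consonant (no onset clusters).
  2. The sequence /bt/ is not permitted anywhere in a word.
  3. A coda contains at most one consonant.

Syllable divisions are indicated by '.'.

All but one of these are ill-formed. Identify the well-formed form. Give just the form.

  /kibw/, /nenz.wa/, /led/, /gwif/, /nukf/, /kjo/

/led/

/kibw/ — violates constraint 3: syllable 1 coda /bw/ has 2 consonants (> 1) → ill-formed
/nenz.wa/ — violates constraint 3: syllable 1 coda /nz/ has 2 consonants (> 1) → ill-formed
/led/ — σ1 onset /l/, coda /d/ ok → well-formed
/gwif/ — violates constraint 1: syllable 1 onset /gw/ has 2 consonants (> 1) → ill-formed
/nukf/ — violates constraint 3: syllable 1 coda /kf/ has 2 consonants (> 1) → ill-formed
/kjo/ — violates constraint 1: syllable 1 onset /kj/ has 2 consonants (> 1) → ill-formed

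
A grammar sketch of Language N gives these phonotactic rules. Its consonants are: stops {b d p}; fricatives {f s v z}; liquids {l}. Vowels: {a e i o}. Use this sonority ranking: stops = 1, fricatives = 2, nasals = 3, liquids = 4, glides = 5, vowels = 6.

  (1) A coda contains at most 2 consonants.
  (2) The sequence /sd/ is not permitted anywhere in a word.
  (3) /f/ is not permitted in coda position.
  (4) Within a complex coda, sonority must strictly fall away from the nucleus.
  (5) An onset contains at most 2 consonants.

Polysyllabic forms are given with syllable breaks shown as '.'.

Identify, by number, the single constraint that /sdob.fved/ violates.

2

/sdob.fved/: contains banned sequence /sd/.
This is a violation of constraint 2: "The sequence /sd/ is not permitted anywhere in a word."
The remaining constraints (1, 3, 4, 5) are satisfied.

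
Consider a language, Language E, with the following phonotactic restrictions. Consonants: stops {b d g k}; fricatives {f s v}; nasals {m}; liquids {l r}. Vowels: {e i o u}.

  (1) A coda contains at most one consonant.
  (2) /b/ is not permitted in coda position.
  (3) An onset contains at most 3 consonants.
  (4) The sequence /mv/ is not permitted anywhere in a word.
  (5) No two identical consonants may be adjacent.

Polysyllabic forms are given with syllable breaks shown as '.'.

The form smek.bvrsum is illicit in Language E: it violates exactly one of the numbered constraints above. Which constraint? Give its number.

smek.bvrsum: syllable 2 onset /bvrs/ has 4 consonants (> 3).
This is a violation of constraint 3: "An onset contains at most 3 consonants."
The remaining constraints (1, 2, 4, 5) are satisfied.

3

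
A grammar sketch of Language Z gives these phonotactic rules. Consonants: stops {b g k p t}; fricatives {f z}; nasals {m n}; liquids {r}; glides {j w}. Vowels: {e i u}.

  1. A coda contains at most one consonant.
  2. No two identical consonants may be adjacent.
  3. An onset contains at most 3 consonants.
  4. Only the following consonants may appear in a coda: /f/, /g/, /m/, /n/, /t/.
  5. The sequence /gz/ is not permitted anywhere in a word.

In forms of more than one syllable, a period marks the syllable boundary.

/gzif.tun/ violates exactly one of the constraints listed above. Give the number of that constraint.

5

/gzif.tun/: contains banned sequence /gz/.
This is a violation of constraint 5: "The sequence /gz/ is not permitted anywhere in a word."
The remaining constraints (1, 2, 3, 4) are satisfied.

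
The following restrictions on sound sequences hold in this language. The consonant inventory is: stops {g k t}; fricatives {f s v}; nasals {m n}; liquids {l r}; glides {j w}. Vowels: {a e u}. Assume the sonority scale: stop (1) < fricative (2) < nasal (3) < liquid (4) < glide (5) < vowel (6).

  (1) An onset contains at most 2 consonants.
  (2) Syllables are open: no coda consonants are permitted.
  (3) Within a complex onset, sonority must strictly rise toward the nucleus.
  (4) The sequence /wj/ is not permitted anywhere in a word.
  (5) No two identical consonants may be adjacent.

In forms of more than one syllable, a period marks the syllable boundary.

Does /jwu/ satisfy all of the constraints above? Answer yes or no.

/jwu/ — violates constraint 3: syllable 1 onset /jw/: /j/ (glide, 5) → /w/ (glide, 5) does not rise → illicit

no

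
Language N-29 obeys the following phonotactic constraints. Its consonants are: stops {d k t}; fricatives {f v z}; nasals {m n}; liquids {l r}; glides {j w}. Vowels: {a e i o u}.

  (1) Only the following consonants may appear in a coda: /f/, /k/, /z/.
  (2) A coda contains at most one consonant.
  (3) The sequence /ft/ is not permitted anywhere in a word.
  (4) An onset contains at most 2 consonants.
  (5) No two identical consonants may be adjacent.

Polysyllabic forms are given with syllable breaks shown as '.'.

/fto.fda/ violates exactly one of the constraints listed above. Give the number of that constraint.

3

/fto.fda/: contains banned sequence /ft/.
This is a violation of constraint 3: "The sequence /ft/ is not permitted anywhere in a word."
The remaining constraints (1, 2, 4, 5) are satisfied.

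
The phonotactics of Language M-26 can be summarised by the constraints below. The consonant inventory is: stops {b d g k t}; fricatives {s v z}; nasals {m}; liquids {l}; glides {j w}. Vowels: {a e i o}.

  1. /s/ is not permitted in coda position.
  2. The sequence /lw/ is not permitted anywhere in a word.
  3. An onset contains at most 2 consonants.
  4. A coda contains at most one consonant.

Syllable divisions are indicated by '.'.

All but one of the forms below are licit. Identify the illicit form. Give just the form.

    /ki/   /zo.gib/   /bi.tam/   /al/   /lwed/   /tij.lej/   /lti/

/lwed/

/ki/ — σ1 onset /k/, coda /∅/ ok → licit
/zo.gib/ — σ1 onset /z/, coda /∅/ ok; σ2 onset /g/, coda /b/ ok → licit
/bi.tam/ — σ1 onset /b/, coda /∅/ ok; σ2 onset /t/, coda /m/ ok → licit
/al/ — σ1 onset /∅/, coda /l/ ok → licit
/lwed/ — violates constraint 2: contains banned sequence /lw/ → illicit
/tij.lej/ — σ1 onset /t/, coda /j/ ok; σ2 onset /l/, coda /j/ ok → licit
/lti/ — σ1 onset /lt/ (2C), coda /∅/ ok → licit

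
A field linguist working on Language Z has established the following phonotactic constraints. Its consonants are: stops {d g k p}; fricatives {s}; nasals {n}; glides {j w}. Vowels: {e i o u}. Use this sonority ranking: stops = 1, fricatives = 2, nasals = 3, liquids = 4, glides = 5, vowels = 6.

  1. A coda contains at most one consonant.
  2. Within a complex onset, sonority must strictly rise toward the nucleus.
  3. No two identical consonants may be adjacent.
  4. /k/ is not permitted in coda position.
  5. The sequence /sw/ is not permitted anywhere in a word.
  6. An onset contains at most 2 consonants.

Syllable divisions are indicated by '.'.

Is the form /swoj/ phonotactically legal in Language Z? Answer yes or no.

no

/swoj/ — violates constraint 5: contains banned sequence /sw/ → phonotactically illegal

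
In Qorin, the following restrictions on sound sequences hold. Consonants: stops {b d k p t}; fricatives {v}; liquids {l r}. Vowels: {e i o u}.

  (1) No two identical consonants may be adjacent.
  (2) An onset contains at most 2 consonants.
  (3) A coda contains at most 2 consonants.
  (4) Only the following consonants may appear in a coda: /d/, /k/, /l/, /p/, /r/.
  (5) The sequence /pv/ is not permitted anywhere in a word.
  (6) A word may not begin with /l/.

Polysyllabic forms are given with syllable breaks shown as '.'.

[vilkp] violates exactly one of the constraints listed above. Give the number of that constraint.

3

[vilkp]: syllable 1 coda /lkp/ has 3 consonants (> 2).
This is a violation of constraint 3: "A coda contains at most 2 consonants."
The remaining constraints (1, 2, 4, 5, 6) are satisfied.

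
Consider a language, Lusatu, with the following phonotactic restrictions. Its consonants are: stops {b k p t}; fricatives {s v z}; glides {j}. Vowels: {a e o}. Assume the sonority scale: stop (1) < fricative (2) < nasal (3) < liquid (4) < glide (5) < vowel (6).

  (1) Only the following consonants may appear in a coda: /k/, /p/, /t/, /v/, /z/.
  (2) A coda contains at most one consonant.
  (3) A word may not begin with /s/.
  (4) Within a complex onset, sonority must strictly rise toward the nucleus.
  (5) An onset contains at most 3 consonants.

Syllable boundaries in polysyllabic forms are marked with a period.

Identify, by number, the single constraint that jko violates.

jko: syllable 1 onset /jk/: /j/ (glide, 5) → /k/ (stop, 1) does not rise.
This is a violation of constraint 4: "Within a complex onset, sonority must strictly rise toward the nucleus."
The remaining constraints (1, 2, 3, 5) are satisfied.

4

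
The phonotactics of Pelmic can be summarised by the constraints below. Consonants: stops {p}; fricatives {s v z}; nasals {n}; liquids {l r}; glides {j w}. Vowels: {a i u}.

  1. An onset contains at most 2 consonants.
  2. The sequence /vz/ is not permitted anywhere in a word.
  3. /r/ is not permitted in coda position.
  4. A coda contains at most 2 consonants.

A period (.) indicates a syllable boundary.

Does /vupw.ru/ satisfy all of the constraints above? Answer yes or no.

yes

/vupw.ru/ — σ1 onset /v/, coda /pw/ (2C) ok; σ2 onset /r/, coda /∅/ ok → permitted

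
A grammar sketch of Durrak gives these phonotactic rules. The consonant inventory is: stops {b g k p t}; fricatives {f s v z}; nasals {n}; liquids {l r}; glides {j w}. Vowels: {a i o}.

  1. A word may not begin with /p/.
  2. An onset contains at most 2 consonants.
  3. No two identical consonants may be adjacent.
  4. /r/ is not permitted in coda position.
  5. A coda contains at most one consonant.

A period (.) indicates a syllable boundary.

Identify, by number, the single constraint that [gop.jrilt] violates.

5

[gop.jrilt]: syllable 2 coda /lt/ has 2 consonants (> 1).
This is a violation of constraint 5: "A coda contains at most one consonant."
The remaining constraints (1, 2, 3, 4) are satisfied.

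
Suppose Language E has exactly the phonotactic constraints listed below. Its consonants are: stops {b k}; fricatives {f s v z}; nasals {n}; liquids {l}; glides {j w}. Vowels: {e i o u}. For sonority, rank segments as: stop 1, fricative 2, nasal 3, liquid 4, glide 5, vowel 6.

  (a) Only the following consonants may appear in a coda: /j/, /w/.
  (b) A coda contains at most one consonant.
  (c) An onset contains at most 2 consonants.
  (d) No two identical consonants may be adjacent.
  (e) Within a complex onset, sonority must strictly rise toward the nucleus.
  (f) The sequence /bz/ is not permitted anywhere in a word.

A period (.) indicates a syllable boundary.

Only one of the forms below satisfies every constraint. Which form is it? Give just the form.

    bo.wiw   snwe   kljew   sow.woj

bo.wiw — σ1 onset /b/, coda /∅/ ok; σ2 onset /w/, coda /w/ ok → well-formed
snwe — violates constraint (c): syllable 1 onset /snw/ has 3 consonants (> 2) → ill-formed
kljew — violates constraint (c): syllable 1 onset /klj/ has 3 consonants (> 2) → ill-formed
sow.woj — violates constraint (d): adjacent identical consonants /ww/ → ill-formed

bo.wiw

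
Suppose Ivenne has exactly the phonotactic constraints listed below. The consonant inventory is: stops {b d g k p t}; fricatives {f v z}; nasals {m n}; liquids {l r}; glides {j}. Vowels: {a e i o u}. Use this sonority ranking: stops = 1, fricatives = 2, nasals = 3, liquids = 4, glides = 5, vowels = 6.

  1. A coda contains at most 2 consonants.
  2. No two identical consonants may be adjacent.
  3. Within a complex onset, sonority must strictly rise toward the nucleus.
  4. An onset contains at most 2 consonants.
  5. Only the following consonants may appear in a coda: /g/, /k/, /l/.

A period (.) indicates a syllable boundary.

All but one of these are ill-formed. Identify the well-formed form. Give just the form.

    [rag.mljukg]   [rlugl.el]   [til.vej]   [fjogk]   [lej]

[rag.mljukg] — violates constraint 4: syllable 2 onset /mlj/ has 3 consonants (> 2) → ill-formed
[rlugl.el] — violates constraint 3: syllable 1 onset /rl/: /r/ (liquid, 4) → /l/ (liquid, 4) does not rise → ill-formed
[til.vej] — violates constraint 5: syllable 2 coda contains /j/, which is not a licensed coda consonant → ill-formed
[fjogk] — σ1 onset /fj/ (2→5 rises), coda /gk/ (2C) ok → well-formed
[lej] — violates constraint 5: syllable 1 coda contains /j/, which is not a licensed coda consonant → ill-formed

[fjogk]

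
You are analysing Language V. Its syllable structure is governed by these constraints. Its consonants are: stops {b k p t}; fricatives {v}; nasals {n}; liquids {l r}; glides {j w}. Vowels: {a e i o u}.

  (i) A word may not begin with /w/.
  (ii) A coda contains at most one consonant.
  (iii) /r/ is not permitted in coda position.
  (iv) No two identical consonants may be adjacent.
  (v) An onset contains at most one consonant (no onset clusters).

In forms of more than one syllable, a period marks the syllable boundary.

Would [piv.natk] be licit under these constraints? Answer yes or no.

no

[piv.natk] — violates constraint (ii): syllable 2 coda /tk/ has 2 consonants (> 1) → illicit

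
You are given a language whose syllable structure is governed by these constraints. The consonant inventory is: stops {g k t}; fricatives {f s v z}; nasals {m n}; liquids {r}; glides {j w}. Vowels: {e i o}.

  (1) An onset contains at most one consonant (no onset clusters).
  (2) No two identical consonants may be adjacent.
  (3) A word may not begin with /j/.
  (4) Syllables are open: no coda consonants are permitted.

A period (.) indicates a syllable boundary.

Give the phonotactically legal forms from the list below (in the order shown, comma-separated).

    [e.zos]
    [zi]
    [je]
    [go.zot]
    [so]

[e.zos] — violates constraint 4: syllable 2 coda /s/ has 1 consonant (> 0) → phonotactically illegal
[zi] — σ1 onset /z/, coda /∅/ ok → phonotactically legal
[je] — violates constraint 3: word begins with /j/ → phonotactically illegal
[go.zot] — violates constraint 4: syllable 2 coda /t/ has 1 consonant (> 0) → phonotactically illegal
[so] — σ1 onset /s/, coda /∅/ ok → phonotactically legal

[zi], [so]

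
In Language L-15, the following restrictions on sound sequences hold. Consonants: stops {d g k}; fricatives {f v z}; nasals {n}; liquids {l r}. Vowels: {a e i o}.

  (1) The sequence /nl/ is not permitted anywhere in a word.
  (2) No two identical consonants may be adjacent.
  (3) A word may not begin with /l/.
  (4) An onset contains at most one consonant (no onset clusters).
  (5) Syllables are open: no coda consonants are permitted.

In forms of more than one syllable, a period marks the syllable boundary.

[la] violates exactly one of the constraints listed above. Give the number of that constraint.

3

[la]: word begins with /l/.
This is a violation of constraint 3: "A word may not begin with /l/."
The remaining constraints (1, 2, 4, 5) are satisfied.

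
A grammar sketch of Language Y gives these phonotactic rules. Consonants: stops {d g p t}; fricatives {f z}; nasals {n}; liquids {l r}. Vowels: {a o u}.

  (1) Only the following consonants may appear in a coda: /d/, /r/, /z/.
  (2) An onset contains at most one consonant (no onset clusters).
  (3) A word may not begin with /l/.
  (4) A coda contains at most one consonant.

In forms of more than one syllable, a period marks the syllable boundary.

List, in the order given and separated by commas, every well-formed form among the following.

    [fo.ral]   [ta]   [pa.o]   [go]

[fo.ral] — violates constraint 1: syllable 2 coda contains /l/, which is not a licensed coda consonant → ill-formed
[ta] — σ1 onset /t/, coda /∅/ ok → well-formed
[pa.o] — σ1 onset /p/, coda /∅/ ok; σ2 onset /∅/, coda /∅/ ok → well-formed
[go] — σ1 onset /g/, coda /∅/ ok → well-formed

[ta], [pa.o], [go]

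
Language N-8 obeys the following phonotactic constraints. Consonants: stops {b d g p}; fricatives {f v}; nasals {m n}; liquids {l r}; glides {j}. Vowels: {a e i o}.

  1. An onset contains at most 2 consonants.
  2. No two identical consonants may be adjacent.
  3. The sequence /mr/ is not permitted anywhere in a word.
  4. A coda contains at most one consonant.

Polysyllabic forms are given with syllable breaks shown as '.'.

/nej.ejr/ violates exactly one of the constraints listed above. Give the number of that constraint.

4

/nej.ejr/: syllable 2 coda /jr/ has 2 consonants (> 1).
This is a violation of constraint 4: "A coda contains at most one consonant."
The remaining constraints (1, 2, 3) are satisfied.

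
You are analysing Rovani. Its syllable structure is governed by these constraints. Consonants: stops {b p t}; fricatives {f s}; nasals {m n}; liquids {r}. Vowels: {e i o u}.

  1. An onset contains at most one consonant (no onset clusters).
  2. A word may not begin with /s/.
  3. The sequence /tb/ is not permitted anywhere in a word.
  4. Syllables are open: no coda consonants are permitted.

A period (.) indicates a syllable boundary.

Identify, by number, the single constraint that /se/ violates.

/se/: word begins with /s/.
This is a violation of constraint 2: "A word may not begin with /s/."
The remaining constraints (1, 3, 4) are satisfied.

2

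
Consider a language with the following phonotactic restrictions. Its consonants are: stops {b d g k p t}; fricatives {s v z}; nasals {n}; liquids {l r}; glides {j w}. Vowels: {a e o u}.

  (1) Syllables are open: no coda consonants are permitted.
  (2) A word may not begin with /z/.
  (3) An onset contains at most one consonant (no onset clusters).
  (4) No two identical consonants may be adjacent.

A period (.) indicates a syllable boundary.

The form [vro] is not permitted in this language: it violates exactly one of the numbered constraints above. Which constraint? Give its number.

[vro]: syllable 1 onset /vr/ has 2 consonants (> 1).
This is a violation of constraint 3: "An onset contains at most one consonant (no onset clusters)."
The remaining constraints (1, 2, 4) are satisfied.

3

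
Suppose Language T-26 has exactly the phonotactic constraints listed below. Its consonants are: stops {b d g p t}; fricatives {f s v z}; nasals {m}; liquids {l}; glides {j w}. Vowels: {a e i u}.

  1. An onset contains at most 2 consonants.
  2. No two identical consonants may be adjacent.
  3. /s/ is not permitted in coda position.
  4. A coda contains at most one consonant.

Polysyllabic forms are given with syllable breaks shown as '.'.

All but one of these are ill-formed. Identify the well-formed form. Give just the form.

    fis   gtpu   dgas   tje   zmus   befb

tje

fis — violates constraint 3: syllable 1 coda contains /s/ → ill-formed
gtpu — violates constraint 1: syllable 1 onset /gtp/ has 3 consonants (> 2) → ill-formed
dgas — violates constraint 3: syllable 1 coda contains /s/ → ill-formed
tje — σ1 onset /tj/ (2C), coda /∅/ ok → well-formed
zmus — violates constraint 3: syllable 1 coda contains /s/ → ill-formed
befb — violates constraint 4: syllable 1 coda /fb/ has 2 consonants (> 1) → ill-formed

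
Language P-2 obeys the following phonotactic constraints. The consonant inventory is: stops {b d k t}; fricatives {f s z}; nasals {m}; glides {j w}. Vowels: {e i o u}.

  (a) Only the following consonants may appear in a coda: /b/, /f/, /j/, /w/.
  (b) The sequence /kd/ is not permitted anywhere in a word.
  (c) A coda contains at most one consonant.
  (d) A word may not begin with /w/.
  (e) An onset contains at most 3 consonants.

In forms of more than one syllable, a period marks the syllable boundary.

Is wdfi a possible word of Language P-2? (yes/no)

no

wdfi — violates constraint (d): word begins with /w/ → phonotactically illegal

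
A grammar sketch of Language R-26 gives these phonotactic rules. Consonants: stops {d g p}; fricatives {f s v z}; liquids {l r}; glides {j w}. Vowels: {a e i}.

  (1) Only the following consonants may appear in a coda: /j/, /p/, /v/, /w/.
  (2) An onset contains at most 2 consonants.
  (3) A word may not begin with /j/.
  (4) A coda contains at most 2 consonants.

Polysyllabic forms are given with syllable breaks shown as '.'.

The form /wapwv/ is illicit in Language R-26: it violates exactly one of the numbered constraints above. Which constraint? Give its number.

/wapwv/: syllable 1 coda /pwv/ has 3 consonants (> 2).
This is a violation of constraint 4: "A coda contains at most 2 consonants."
The remaining constraints (1, 2, 3) are satisfied.

4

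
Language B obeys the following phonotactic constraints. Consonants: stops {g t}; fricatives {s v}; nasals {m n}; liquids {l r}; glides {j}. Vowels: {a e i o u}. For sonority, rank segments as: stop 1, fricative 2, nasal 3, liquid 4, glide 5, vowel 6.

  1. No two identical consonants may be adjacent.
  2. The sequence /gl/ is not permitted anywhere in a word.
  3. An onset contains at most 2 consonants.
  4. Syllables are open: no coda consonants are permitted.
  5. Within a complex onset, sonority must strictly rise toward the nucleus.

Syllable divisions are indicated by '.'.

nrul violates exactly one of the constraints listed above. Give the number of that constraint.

nrul: syllable 1 coda /l/ has 1 consonant (> 0).
This is a violation of constraint 4: "Syllables are open: no coda consonants are permitted."
The remaining constraints (1, 2, 3, 5) are satisfied.

4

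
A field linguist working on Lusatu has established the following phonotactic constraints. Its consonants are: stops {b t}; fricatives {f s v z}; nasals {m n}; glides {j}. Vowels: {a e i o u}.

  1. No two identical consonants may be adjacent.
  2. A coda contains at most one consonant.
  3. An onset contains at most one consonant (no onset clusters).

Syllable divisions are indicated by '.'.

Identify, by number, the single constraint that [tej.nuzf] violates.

2

[tej.nuzf]: syllable 2 coda /zf/ has 2 consonants (> 1).
This is a violation of constraint 2: "A coda contains at most one consonant."
The remaining constraints (1, 3) are satisfied.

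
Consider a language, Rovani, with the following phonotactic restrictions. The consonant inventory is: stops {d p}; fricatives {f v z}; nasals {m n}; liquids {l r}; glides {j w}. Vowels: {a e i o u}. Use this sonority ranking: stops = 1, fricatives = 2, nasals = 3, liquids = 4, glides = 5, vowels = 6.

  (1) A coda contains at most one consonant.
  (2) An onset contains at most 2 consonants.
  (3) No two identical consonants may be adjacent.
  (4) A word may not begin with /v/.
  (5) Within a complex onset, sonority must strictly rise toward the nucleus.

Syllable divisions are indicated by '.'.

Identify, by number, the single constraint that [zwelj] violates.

[zwelj]: syllable 1 coda /lj/ has 2 consonants (> 1).
This is a violation of constraint 1: "A coda contains at most one consonant."
The remaining constraints (2, 3, 4, 5) are satisfied.

1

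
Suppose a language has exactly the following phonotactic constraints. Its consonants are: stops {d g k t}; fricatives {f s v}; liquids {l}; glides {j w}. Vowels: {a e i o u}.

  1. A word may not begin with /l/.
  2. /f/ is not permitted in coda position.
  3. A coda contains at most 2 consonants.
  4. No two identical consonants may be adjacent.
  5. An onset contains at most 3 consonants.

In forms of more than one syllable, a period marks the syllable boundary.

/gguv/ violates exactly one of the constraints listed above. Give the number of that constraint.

/gguv/: adjacent identical consonants /gg/.
This is a violation of constraint 4: "No two identical consonants may be adjacent."
The remaining constraints (1, 2, 3, 5) are satisfied.

4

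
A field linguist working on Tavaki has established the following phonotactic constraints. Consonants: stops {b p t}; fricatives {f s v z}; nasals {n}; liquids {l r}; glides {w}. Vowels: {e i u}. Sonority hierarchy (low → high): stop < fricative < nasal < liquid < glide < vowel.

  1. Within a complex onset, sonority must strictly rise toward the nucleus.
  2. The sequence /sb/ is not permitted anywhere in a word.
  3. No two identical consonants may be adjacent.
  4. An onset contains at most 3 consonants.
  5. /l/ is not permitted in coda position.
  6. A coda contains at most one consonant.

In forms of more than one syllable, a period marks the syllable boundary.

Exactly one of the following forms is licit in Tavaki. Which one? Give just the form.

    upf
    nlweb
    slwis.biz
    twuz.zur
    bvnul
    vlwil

upf — violates constraint 6: syllable 1 coda /pf/ has 2 consonants (> 1) → illicit
nlweb — σ1 onset /nlw/ (3→4→5 rises), coda /b/ ok → licit
slwis.biz — violates constraint 2: contains banned sequence /sb/ → illicit
twuz.zur — violates constraint 3: adjacent identical consonants /zz/ → illicit
bvnul — violates constraint 5: syllable 1 coda contains /l/ → illicit
vlwil — violates constraint 5: syllable 1 coda contains /l/ → illicit

nlweb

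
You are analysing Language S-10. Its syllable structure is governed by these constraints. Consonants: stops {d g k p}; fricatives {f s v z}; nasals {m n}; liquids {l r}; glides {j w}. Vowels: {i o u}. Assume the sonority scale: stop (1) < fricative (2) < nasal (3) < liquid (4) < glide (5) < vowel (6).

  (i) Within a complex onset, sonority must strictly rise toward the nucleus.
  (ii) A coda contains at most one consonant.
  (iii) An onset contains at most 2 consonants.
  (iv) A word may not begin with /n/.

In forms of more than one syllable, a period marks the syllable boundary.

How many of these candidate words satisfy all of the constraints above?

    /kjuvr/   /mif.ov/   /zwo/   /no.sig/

/kjuvr/ — violates constraint (ii): syllable 1 coda /vr/ has 2 consonants (> 1) → not permitted
/mif.ov/ — σ1 onset /m/, coda /f/ ok; σ2 onset /∅/, coda /v/ ok → permitted
/zwo/ — σ1 onset /zw/ (2→5 rises), coda /∅/ ok → permitted
/no.sig/ — violates constraint (iv): word begins with /n/ → not permitted
Permitted: /mif.ov/, /zwo/ → 2.

2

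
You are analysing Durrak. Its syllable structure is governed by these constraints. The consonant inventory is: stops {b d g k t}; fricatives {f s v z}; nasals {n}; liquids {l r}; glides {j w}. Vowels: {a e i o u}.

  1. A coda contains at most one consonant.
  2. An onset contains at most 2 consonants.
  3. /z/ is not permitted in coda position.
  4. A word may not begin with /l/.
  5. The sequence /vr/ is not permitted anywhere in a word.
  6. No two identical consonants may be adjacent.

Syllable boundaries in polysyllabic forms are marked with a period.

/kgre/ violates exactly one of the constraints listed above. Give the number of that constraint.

2

/kgre/: syllable 1 onset /kgr/ has 3 consonants (> 2).
This is a violation of constraint 2: "An onset contains at most 2 consonants."
The remaining constraints (1, 3, 4, 5, 6) are satisfied.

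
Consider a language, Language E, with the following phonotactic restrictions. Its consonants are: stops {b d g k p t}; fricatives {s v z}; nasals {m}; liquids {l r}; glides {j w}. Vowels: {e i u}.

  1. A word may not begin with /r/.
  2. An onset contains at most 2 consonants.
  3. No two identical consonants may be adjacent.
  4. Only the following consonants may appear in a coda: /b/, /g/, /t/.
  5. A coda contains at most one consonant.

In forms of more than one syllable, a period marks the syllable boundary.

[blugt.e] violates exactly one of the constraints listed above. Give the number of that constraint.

5

[blugt.e]: syllable 1 coda /gt/ has 2 consonants (> 1).
This is a violation of constraint 5: "A coda contains at most one consonant."
The remaining constraints (1, 2, 3, 4) are satisfied.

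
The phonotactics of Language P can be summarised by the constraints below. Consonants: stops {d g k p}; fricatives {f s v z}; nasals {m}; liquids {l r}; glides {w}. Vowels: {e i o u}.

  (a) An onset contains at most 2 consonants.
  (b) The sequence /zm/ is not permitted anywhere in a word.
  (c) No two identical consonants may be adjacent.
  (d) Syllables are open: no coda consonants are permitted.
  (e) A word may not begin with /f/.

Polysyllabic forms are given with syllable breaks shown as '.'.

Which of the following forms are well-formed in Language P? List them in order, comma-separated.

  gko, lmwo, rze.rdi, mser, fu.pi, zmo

gko, rze.rdi

gko — σ1 onset /gk/ (2C), coda /∅/ ok → well-formed
lmwo — violates constraint (a): syllable 1 onset /lmw/ has 3 consonants (> 2) → ill-formed
rze.rdi — σ1 onset /rz/ (2C), coda /∅/ ok; σ2 onset /rd/ (2C), coda /∅/ ok → well-formed
mser — violates constraint (d): syllable 1 coda /r/ has 1 consonant (> 0) → ill-formed
fu.pi — violates constraint (e): word begins with /f/ → ill-formed
zmo — violates constraint (b): contains banned sequence /zm/ → ill-formed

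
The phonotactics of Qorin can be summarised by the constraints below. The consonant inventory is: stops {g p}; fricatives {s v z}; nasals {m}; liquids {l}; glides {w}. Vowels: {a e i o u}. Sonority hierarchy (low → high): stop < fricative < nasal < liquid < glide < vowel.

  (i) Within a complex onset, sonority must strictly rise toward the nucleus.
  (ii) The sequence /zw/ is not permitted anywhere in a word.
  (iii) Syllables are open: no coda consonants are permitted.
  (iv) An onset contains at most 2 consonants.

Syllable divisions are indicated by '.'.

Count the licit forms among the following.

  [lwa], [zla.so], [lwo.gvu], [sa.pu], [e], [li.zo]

6

[lwa] — σ1 onset /lw/ (4→5 rises), coda /∅/ ok → licit
[zla.so] — σ1 onset /zl/ (2→4 rises), coda /∅/ ok; σ2 onset /s/, coda /∅/ ok → licit
[lwo.gvu] — σ1 onset /lw/ (4→5 rises), coda /∅/ ok; σ2 onset /gv/ (1→2 rises), coda /∅/ ok → licit
[sa.pu] — σ1 onset /s/, coda /∅/ ok; σ2 onset /p/, coda /∅/ ok → licit
[e] — σ1 onset /∅/, coda /∅/ ok → licit
[li.zo] — σ1 onset /l/, coda /∅/ ok; σ2 onset /z/, coda /∅/ ok → licit
Licit: [lwa], [zla.so], [lwo.gvu], [sa.pu], [e], [li.zo] → 6.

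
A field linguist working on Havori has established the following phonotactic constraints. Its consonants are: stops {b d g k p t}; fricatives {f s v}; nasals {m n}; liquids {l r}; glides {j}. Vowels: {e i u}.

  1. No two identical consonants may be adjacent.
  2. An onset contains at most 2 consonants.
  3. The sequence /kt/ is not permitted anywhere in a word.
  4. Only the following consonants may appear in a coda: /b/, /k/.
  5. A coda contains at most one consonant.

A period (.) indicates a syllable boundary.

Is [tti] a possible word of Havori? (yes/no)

no

[tti] — violates constraint 1: adjacent identical consonants /tt/ → not permitted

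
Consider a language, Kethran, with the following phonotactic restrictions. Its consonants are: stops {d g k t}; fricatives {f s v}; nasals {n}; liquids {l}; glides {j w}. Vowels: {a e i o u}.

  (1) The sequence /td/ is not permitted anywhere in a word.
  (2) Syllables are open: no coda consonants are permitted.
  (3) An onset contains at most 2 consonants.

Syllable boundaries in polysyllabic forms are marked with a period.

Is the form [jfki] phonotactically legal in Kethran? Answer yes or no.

[jfki] — violates constraint 3: syllable 1 onset /jfk/ has 3 consonants (> 2) → phonotactically illegal

no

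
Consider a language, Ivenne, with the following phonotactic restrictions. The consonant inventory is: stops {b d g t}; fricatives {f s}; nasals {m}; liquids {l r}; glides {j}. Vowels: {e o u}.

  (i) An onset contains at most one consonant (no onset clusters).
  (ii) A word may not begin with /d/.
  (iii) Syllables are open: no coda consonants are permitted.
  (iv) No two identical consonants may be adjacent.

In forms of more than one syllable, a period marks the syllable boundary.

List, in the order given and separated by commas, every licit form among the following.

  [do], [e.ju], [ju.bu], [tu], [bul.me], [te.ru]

[do] — violates constraint (ii): word begins with /d/ → illicit
[e.ju] — σ1 onset /∅/, coda /∅/ ok; σ2 onset /j/, coda /∅/ ok → licit
[ju.bu] — σ1 onset /j/, coda /∅/ ok; σ2 onset /b/, coda /∅/ ok → licit
[tu] — σ1 onset /t/, coda /∅/ ok → licit
[bul.me] — violates constraint (iii): syllable 1 coda /l/ has 1 consonant (> 0) → illicit
[te.ru] — σ1 onset /t/, coda /∅/ ok; σ2 onset /r/, coda /∅/ ok → licit

[e.ju], [ju.bu], [tu], [te.ru]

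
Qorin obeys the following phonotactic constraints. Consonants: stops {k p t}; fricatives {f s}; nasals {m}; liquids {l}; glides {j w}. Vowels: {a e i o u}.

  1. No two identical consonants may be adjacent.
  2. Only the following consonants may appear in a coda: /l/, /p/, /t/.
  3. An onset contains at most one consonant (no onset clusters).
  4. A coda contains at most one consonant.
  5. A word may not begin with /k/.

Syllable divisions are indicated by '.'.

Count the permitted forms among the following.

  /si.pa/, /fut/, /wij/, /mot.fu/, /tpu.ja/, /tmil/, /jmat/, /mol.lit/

/si.pa/ — σ1 onset /s/, coda /∅/ ok; σ2 onset /p/, coda /∅/ ok → permitted
/fut/ — σ1 onset /f/, coda /t/ ok → permitted
/wij/ — violates constraint 2: syllable 1 coda contains /j/, which is not a licensed coda consonant → not permitted
/mot.fu/ — σ1 onset /m/, coda /t/ ok; σ2 onset /f/, coda /∅/ ok → permitted
/tpu.ja/ — violates constraint 3: syllable 1 onset /tp/ has 2 consonants (> 1) → not permitted
/tmil/ — violates constraint 3: syllable 1 onset /tm/ has 2 consonants (> 1) → not permitted
/jmat/ — violates constraint 3: syllable 1 onset /jm/ has 2 consonants (> 1) → not permitted
/mol.lit/ — violates constraint 1: adjacent identical consonants /ll/ → not permitted
Permitted: /si.pa/, /fut/, /mot.fu/ → 3.

3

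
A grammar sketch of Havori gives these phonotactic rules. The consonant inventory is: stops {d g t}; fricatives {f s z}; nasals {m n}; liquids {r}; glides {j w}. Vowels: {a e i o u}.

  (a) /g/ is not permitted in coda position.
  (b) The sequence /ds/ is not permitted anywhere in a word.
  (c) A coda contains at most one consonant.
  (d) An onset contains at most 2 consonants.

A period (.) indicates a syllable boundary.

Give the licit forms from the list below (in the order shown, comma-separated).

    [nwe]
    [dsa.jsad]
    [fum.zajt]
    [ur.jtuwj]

[nwe] — σ1 onset /nw/ (2C), coda /∅/ ok → licit
[dsa.jsad] — violates constraint (b): contains banned sequence /ds/ → illicit
[fum.zajt] — violates constraint (c): syllable 2 coda /jt/ has 2 consonants (> 1) → illicit
[ur.jtuwj] — violates constraint (c): syllable 2 coda /wj/ has 2 consonants (> 1) → illicit

[nwe]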